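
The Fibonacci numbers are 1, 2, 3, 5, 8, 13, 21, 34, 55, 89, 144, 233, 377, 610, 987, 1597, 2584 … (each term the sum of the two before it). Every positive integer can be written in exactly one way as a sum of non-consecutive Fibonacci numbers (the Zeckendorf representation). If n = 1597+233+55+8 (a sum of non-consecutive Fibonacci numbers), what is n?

1893

1597+233+55+8 = 1893.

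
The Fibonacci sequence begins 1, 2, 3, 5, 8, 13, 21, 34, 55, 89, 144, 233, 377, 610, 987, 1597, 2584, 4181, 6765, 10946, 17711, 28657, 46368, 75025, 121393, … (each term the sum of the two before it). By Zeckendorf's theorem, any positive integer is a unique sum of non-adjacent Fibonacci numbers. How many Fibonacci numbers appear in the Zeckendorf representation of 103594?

8

75025 ≤ 103594 < 121393, so take 75025; remainder 28569
17711 ≤ 28569 < 28657, so take 17711; remainder 10858
6765 ≤ 10858 < 10946, so take 6765; remainder 4093
2584 ≤ 4093 < 4181, so take 2584; remainder 1509
987 ≤ 1509 < 1597, so take 987; remainder 522
377 ≤ 522 < 610, so take 377; remainder 145
144 ≤ 145 < 233, so take 144; remainder 1
1 ≤ 1 < 2, so take 1; remainder 0
103594 = 75025 + 17711 + 6765 + 2584 + 987 + 377 + 144 + 1, which has 8 terms.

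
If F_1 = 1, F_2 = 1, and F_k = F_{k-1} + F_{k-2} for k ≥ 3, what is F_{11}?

89

Iterating the recurrence up to F_{7} = 13 and F_{6} = 8:
F_{8} = F_{7} + F_{6} = 13 + 8 = 21
F_{9} = F_{8} + F_{7} = 21 + 13 = 34
F_{10} = F_{9} + F_{8} = 34 + 21 = 55
F_{11} = F_{10} + F_{9} = 55 + 34 = 89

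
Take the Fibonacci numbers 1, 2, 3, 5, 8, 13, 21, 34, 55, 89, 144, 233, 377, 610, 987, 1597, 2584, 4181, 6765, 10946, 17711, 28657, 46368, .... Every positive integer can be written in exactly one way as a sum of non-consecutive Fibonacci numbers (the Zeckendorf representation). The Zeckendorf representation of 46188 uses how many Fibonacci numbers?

largest Fibonacci ≤ 46188 is 28657; 46188 − 28657 = 17531
largest Fibonacci ≤ 17531 is 10946; 17531 − 10946 = 6585
largest Fibonacci ≤ 6585 is 4181; 6585 − 4181 = 2404
largest Fibonacci ≤ 2404 is 1597; 2404 − 1597 = 807
largest Fibonacci ≤ 807 is 610; 807 − 610 = 197
largest Fibonacci ≤ 197 is 144; 197 − 144 = 53
largest Fibonacci ≤ 53 is 34; 53 − 34 = 19
largest Fibonacci ≤ 19 is 13; 19 − 13 = 6
largest Fibonacci ≤ 6 is 5; 6 − 5 = 1
largest Fibonacci ≤ 1 is 1; 1 − 1 = 0
46188 = 28657 + 10946 + 4181 + 1597 + 610 + 144 + 34 + 13 + 5 + 1, which has 10 terms.

10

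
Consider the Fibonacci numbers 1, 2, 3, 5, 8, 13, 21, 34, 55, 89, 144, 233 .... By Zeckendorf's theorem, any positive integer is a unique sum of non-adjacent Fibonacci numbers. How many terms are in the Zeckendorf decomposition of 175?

4

Greedy algorithm:
subtract 144 from 175: 31 remains
subtract 21 from 31: 10 remains
subtract 8 from 10: 2 remains
subtract 2 from 2: 0 remains
175 = 144 + 21 + 8 + 2, which has 4 terms.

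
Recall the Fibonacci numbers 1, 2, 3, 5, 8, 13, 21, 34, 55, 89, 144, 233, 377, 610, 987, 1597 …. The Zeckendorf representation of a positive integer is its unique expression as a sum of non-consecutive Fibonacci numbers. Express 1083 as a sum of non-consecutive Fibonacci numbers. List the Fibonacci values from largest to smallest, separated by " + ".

987 + 89 + 5 + 2

1083 − 987 = 96
96 − 89 = 7
7 − 5 = 2
2 − 2 = 0
So 1083 = 987 + 89 + 5 + 2, with no two terms consecutive in the sequence.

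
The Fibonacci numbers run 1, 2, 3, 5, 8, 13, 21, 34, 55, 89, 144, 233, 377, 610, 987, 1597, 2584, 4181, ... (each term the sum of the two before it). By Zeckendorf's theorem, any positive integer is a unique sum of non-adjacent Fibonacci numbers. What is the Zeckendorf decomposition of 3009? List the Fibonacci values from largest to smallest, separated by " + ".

2584 ≤ 3009 < 4181, so take 2584; remainder 425
377 ≤ 425 < 610, so take 377; remainder 48
34 ≤ 48 < 55, so take 34; remainder 14
13 ≤ 14 < 21, so take 13; remainder 1
1 ≤ 1 < 2, so take 1; remainder 0
So 3009 = 2584 + 377 + 34 + 13 + 1, with no two terms consecutive in the sequence.

2584 + 377 + 34 + 13 + 1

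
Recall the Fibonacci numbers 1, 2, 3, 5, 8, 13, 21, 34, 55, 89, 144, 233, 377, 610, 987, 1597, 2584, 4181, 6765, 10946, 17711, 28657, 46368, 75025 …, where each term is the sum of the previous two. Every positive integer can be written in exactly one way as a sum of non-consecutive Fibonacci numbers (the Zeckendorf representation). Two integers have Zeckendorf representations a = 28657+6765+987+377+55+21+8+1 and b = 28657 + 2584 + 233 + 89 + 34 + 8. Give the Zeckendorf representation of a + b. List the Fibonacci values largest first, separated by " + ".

The two numbers are 36871 and 31605, so their sum is 68476.
take 46368 (≤ 68476); 68476 − 46368 = 22108
take 17711 (≤ 22108); 22108 − 17711 = 4397
take 4181 (≤ 4397); 4397 − 4181 = 216
take 144 (≤ 216); 216 − 144 = 72
take 55 (≤ 72); 72 − 55 = 17
take 13 (≤ 17); 17 − 13 = 4
take 3 (≤ 4); 4 − 3 = 1
take 1 (≤ 1); 1 − 1 = 0

46368 + 17711 + 4181 + 144 + 55 + 13 + 3 + 1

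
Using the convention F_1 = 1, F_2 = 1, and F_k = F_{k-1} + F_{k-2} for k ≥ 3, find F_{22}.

Iterating the recurrence up to F_{15} = 610 and F_{14} = 377:
F_{16} = F_{15} + F_{14} = 610 + 377 = 987
F_{17} = F_{16} + F_{15} = 987 + 610 = 1597
F_{18} = F_{17} + F_{16} = 1597 + 987 = 2584
F_{19} = F_{18} + F_{17} = 2584 + 1597 = 4181
F_{20} = F_{19} + F_{18} = 4181 + 2584 = 6765
F_{21} = F_{20} + F_{19} = 6765 + 4181 = 10946
F_{22} = F_{21} + F_{20} = 10946 + 6765 = 17711

17711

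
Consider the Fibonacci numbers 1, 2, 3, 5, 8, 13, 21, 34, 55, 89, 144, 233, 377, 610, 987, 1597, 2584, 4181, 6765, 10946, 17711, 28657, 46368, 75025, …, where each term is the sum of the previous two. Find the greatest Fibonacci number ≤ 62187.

46368

46368 ≤ 62187 < 75025, so the largest Fibonacci number not exceeding 62187 is 46368.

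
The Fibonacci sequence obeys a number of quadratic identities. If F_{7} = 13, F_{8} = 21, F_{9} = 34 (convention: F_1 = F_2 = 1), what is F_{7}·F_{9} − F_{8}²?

1

13·34 − 21² = 442 − 441 = 1. (Cassini's identity: F_{k−1}F_{k+1} − F_k² = (−1)^k.)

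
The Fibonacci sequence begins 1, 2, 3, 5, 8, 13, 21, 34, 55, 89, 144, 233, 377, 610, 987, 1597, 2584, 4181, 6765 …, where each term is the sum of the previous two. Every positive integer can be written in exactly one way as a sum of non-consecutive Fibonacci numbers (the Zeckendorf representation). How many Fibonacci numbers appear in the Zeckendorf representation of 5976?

4181 ≤ 5976 < 6765, so take 4181; remainder 1795
1597 ≤ 1795 < 2584, so take 1597; remainder 198
144 ≤ 198 < 233, so take 144; remainder 54
34 ≤ 54 < 55, so take 34; remainder 20
13 ≤ 20 < 21, so take 13; remainder 7
5 ≤ 7 < 8, so take 5; remainder 2
2 ≤ 2 < 3, so take 2; remainder 0
5976 = 4181 + 1597 + 144 + 34 + 13 + 5 + 2, which has 7 terms.

7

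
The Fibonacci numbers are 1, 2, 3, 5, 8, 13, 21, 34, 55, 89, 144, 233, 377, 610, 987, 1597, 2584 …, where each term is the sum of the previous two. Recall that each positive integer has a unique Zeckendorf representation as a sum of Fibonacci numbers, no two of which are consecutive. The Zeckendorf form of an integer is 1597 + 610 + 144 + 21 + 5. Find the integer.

1597 + 610 + 144 + 21 + 5 = 2377.

2377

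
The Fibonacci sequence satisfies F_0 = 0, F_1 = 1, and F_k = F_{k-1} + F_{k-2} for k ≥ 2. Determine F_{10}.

Iterating the recurrence up to F_{4} = 3 and F_{3} = 2:
F_{5} = F_{4} + F_{3} = 3 + 2 = 5
F_{6} = F_{5} + F_{4} = 5 + 3 = 8
F_{7} = F_{6} + F_{5} = 8 + 5 = 13
F_{8} = F_{7} + F_{6} = 13 + 8 = 21
F_{9} = F_{8} + F_{7} = 21 + 13 = 34
F_{10} = F_{9} + F_{8} = 34 + 21 = 55

55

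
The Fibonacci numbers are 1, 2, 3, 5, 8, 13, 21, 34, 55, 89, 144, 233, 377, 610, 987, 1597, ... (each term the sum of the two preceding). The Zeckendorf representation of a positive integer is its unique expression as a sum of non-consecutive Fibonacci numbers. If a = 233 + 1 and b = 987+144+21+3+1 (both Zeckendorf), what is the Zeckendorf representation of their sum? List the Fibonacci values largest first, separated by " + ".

987 + 377 + 21 + 5

The two numbers are 234 and 1156, so their sum is 1390.
1390 − 987 = 403
403 − 377 = 26
26 − 21 = 5
5 − 5 = 0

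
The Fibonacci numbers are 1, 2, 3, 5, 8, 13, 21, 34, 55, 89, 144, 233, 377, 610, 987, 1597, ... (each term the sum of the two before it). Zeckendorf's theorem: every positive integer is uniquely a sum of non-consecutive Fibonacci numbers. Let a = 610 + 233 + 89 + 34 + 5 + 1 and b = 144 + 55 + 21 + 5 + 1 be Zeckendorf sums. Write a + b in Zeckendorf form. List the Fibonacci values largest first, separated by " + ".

987 + 144 + 55 + 8 + 3 + 1

The two numbers are 972 and 226, so their sum is 1198.
Greedy algorithm:
largest Fibonacci ≤ 1198 is 987; 1198 − 987 = 211
largest Fibonacci ≤ 211 is 144; 211 − 144 = 67
largest Fibonacci ≤ 67 is 55; 67 − 55 = 12
largest Fibonacci ≤ 12 is 8; 12 − 8 = 4
largest Fibonacci ≤ 4 is 3; 4 − 3 = 1
largest Fibonacci ≤ 1 is 1; 1 − 1 = 0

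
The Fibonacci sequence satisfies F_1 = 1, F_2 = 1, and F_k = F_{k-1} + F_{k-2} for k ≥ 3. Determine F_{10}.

Iterating the recurrence up to F_{6} = 8 and F_{5} = 5:
F_{7} = F_{6} + F_{5} = 8 + 5 = 13
F_{8} = F_{7} + F_{6} = 13 + 8 = 21
F_{9} = F_{8} + F_{7} = 21 + 13 = 34
F_{10} = F_{9} + F_{8} = 34 + 21 = 55

55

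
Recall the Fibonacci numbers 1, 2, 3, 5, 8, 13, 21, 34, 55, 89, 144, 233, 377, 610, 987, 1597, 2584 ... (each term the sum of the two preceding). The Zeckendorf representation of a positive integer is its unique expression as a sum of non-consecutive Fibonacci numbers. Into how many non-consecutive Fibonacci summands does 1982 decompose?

largest Fibonacci ≤ 1982 is 1597; 1982 − 1597 = 385
largest Fibonacci ≤ 385 is 377; 385 − 377 = 8
largest Fibonacci ≤ 8 is 8; 8 − 8 = 0
1982 = 1597 + 377 + 8, which has 3 terms.

3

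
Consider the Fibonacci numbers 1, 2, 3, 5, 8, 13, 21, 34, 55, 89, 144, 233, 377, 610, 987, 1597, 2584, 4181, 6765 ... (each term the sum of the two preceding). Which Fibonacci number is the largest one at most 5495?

4181 ≤ 5495 < 6765, so the largest Fibonacci number not exceeding 5495 is 4181.

4181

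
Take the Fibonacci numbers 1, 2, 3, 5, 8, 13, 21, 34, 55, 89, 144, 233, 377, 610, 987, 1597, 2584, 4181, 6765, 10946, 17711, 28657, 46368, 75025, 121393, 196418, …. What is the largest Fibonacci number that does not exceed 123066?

121393

121393 ≤ 123066 < 196418, so the largest Fibonacci number not exceeding 123066 is 121393.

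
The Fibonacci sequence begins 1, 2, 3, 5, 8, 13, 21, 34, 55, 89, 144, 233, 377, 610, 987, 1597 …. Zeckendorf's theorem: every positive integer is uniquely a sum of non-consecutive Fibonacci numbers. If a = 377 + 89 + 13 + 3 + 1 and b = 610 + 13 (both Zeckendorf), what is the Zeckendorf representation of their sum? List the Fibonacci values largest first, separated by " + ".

The two numbers are 483 and 623, so their sum is 1106.
1106: greatest Fibonacci not exceeding it is 987, leaving 119
119: greatest Fibonacci not exceeding it is 89, leaving 30
30: greatest Fibonacci not exceeding it is 21, leaving 9
9: greatest Fibonacci not exceeding it is 8, leaving 1
1: greatest Fibonacci not exceeding it is 1, leaving 0

987 + 89 + 21 + 8 + 1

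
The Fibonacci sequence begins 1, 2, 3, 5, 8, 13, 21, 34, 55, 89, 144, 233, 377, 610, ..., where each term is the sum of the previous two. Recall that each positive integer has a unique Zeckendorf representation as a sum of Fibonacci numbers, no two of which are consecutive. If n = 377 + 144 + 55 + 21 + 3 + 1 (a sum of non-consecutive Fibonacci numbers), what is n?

601

377 + 144 + 55 + 21 + 3 + 1 = 601.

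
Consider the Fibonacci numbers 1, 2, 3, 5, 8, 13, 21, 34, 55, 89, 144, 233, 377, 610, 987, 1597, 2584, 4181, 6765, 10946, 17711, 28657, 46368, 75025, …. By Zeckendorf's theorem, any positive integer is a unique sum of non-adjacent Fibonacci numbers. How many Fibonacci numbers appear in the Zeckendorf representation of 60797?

46368 ≤ 60797 < 75025, so take 46368; remainder 14429
10946 ≤ 14429 < 17711, so take 10946; remainder 3483
2584 ≤ 3483 < 4181, so take 2584; remainder 899
610 ≤ 899 < 987, so take 610; remainder 289
233 ≤ 289 < 377, so take 233; remainder 56
55 ≤ 56 < 89, so take 55; remainder 1
1 ≤ 1 < 2, so take 1; remainder 0
60797 = 46368 + 10946 + 2584 + 610 + 233 + 55 + 1, which has 7 terms.

7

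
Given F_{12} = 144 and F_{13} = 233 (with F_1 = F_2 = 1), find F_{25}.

By F_{2k+1} = F_k² + F_{k+1}²: F_{25} = 144² + 233² = 20736 + 54289 = 75025.

75025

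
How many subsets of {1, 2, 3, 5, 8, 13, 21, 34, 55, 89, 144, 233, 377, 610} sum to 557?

9

Each representation comes from the Zeckendorf form by replacing some F_k with F_{k−1} + F_{k−2} where possible.
557 = 377+144+34+2 = 377+144+21+13+2 = 377+89+55+34+2 = 377+144+21+8+5+2 = 377+89+55+21+13+2 = … (4 more), for 9 in all.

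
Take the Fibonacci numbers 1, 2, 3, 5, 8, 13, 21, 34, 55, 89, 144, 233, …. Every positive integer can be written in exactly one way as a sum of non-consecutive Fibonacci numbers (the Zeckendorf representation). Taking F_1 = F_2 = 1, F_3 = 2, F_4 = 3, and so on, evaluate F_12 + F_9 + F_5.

183

F_12 + F_9 + F_5 = 144 + 34 + 5 = 183.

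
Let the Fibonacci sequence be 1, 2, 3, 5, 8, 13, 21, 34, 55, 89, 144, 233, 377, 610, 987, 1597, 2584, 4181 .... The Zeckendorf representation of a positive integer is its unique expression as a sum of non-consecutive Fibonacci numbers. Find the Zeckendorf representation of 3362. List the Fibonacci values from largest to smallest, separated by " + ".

2584 + 610 + 144 + 21 + 3

3362: greatest Fibonacci not exceeding it is 2584, leaving 778
778: greatest Fibonacci not exceeding it is 610, leaving 168
168: greatest Fibonacci not exceeding it is 144, leaving 24
24: greatest Fibonacci not exceeding it is 21, leaving 3
3: greatest Fibonacci not exceeding it is 3, leaving 0
So 3362 = 2584 + 610 + 144 + 21 + 3, with no two terms consecutive in the sequence.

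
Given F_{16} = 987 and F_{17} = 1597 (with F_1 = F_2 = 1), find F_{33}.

By F_{2k+1} = F_k² + F_{k+1}²: F_{33} = 987² + 1597² = 974169 + 2550409 = 3524578.

3524578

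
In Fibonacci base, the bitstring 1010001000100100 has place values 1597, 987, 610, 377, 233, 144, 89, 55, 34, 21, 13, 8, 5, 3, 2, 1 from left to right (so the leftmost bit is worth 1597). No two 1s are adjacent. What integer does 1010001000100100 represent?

2312

Summing the place values of the 1 bits: 1597 + 610 + 89 + 13 + 3 = 2312.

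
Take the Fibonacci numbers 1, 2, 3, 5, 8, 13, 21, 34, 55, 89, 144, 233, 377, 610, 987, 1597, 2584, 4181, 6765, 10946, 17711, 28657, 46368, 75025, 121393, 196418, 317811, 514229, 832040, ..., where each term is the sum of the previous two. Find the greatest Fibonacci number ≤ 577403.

514229

514229 ≤ 577403 < 832040, so the largest Fibonacci number not exceeding 577403 is 514229.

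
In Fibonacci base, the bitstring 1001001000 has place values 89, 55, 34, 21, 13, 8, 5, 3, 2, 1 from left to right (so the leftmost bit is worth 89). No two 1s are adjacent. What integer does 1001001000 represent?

115

Summing the place values of the 1 bits: 89 + 21 + 5 = 115.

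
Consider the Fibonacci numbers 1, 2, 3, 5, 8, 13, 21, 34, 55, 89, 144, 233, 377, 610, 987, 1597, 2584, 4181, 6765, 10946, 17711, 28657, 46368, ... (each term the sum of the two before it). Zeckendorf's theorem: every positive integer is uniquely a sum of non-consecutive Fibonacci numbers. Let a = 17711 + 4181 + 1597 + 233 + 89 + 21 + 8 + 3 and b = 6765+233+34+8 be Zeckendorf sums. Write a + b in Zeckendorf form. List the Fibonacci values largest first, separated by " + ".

28657 + 1597 + 610 + 13 + 5 + 1

The two numbers are 23843 and 7040, so their sum is 30883.
Greedy algorithm:
30883 − 28657 = 2226
2226 − 1597 = 629
629 − 610 = 19
19 − 13 = 6
6 − 5 = 1
1 − 1 = 0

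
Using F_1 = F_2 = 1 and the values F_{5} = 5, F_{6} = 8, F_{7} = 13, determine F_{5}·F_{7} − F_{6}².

5·13 − 8² = 65 − 64 = 1. (Cassini's identity: F_{k−1}F_{k+1} − F_k² = (−1)^k.)

1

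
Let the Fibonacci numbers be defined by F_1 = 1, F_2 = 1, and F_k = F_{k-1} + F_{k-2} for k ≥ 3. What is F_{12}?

144

Iterating the recurrence up to F_{6} = 8 and F_{5} = 5:
F_{7} = F_{6} + F_{5} = 8 + 5 = 13
F_{8} = F_{7} + F_{6} = 13 + 8 = 21
F_{9} = F_{8} + F_{7} = 21 + 13 = 34
F_{10} = F_{9} + F_{8} = 34 + 21 = 55
F_{11} = F_{10} + F_{9} = 55 + 34 = 89
F_{12} = F_{11} + F_{10} = 89 + 55 = 144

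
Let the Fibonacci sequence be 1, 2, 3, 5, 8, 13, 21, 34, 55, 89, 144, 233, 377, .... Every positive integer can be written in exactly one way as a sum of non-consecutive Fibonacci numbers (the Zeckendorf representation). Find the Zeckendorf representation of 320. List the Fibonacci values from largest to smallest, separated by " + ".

Greedily peel off the largest Fibonacci term at each step:
320: greatest Fibonacci not exceeding it is 233, leaving 87
87: greatest Fibonacci not exceeding it is 55, leaving 32
32: greatest Fibonacci not exceeding it is 21, leaving 11
11: greatest Fibonacci not exceeding it is 8, leaving 3
3: greatest Fibonacci not exceeding it is 3, leaving 0
So 320 = 233 + 55 + 21 + 8 + 3, with no two terms consecutive in the sequence.

233 + 55 + 21 + 8 + 3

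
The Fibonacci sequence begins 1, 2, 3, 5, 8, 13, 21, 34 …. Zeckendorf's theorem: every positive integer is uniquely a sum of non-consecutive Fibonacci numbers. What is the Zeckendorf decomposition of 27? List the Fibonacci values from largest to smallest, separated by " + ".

largest Fibonacci ≤ 27 is 21; 27 − 21 = 6
largest Fibonacci ≤ 6 is 5; 6 − 5 = 1
largest Fibonacci ≤ 1 is 1; 1 − 1 = 0
So 27 = 21 + 5 + 1, with no two terms consecutive in the sequence.

21 + 5 + 1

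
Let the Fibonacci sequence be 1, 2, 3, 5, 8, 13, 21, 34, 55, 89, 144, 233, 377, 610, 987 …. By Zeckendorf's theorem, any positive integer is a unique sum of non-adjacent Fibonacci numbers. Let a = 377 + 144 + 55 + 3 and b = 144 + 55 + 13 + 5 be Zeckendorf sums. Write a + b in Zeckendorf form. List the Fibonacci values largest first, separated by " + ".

The two numbers are 579 and 217, so their sum is 796.
Greedily peel off the largest Fibonacci term at each step:
subtract 610 from 796: 186 remains
subtract 144 from 186: 42 remains
subtract 34 from 42: 8 remains
subtract 8 from 8: 0 remains

610 + 144 + 34 + 8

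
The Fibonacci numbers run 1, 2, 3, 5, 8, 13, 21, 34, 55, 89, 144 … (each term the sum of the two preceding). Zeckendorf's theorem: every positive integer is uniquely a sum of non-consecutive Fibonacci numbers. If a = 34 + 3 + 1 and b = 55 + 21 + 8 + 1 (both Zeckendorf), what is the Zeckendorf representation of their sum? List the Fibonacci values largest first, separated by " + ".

The two numbers are 38 and 85, so their sum is 123.
Repeatedly subtract the largest Fibonacci number that fits:
89 ≤ 123 < 144, so take 89; remainder 34
34 ≤ 34 < 55, so take 34; remainder 0

89 + 34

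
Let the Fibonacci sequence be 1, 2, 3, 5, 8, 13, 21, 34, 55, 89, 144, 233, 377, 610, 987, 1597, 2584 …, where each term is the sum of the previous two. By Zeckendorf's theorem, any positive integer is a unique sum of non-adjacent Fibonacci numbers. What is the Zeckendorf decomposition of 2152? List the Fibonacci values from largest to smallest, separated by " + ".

1597 ≤ 2152 < 2584, so take 1597; remainder 555
377 ≤ 555 < 610, so take 377; remainder 178
144 ≤ 178 < 233, so take 144; remainder 34
34 ≤ 34 < 55, so take 34; remainder 0
So 2152 = 1597 + 377 + 144 + 34, with no two terms consecutive in the sequence.

1597 + 377 + 144 + 34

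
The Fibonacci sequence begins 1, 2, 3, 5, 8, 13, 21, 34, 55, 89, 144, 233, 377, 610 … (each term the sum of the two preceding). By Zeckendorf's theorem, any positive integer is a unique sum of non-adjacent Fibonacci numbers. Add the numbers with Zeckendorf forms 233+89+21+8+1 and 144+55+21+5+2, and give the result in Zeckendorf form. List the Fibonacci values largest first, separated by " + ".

377 + 144 + 55 + 3

The two numbers are 352 and 227, so their sum is 579.
Repeatedly subtract the largest Fibonacci number that fits:
take 377 (≤ 579); 579 − 377 = 202
take 144 (≤ 202); 202 − 144 = 58
take 55 (≤ 58); 58 − 55 = 3
take 3 (≤ 3); 3 − 3 = 0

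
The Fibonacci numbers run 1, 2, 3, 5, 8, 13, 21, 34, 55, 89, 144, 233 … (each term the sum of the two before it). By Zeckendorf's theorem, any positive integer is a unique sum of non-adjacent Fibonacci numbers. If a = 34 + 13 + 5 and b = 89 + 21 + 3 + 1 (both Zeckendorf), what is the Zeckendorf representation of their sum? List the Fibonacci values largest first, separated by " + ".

The two numbers are 52 and 114, so their sum is 166.
Greedily peel off the largest Fibonacci term at each step:
largest Fibonacci ≤ 166 is 144; 166 − 144 = 22
largest Fibonacci ≤ 22 is 21; 22 − 21 = 1
largest Fibonacci ≤ 1 is 1; 1 − 1 = 0

144 + 21 + 1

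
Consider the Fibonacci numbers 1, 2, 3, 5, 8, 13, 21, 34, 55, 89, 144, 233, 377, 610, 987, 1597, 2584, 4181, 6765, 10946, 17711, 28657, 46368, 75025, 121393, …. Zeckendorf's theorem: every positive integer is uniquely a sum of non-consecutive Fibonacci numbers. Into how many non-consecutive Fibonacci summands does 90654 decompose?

Repeatedly subtract the largest Fibonacci number that fits:
largest Fibonacci ≤ 90654 is 75025; 90654 − 75025 = 15629
largest Fibonacci ≤ 15629 is 10946; 15629 − 10946 = 4683
largest Fibonacci ≤ 4683 is 4181; 4683 − 4181 = 502
largest Fibonacci ≤ 502 is 377; 502 − 377 = 125
largest Fibonacci ≤ 125 is 89; 125 − 89 = 36
largest Fibonacci ≤ 36 is 34; 36 − 34 = 2
largest Fibonacci ≤ 2 is 2; 2 − 2 = 0
90654 = 75025 + 10946 + 4181 + 377 + 89 + 34 + 2, which has 7 terms.

7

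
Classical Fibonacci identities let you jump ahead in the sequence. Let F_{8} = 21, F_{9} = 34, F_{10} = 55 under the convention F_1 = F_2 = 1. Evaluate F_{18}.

By the addition formula F_{m+n} = F_m F_{n+1} + F_{m−1} F_n with m=9, n=9: F_{18} = 34·55 + 21·34 = 1870 + 714 = 2584.

2584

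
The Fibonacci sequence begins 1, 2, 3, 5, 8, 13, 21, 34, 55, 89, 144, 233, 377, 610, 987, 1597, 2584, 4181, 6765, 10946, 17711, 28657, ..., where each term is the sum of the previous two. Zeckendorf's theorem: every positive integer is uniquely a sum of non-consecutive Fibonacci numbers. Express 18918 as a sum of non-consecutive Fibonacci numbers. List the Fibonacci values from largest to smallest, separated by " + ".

18918: greatest Fibonacci not exceeding it is 17711, leaving 1207
1207: greatest Fibonacci not exceeding it is 987, leaving 220
220: greatest Fibonacci not exceeding it is 144, leaving 76
76: greatest Fibonacci not exceeding it is 55, leaving 21
21: greatest Fibonacci not exceeding it is 21, leaving 0
So 18918 = 17711 + 987 + 144 + 55 + 21, with no two terms consecutive in the sequence.

17711 + 987 + 144 + 55 + 21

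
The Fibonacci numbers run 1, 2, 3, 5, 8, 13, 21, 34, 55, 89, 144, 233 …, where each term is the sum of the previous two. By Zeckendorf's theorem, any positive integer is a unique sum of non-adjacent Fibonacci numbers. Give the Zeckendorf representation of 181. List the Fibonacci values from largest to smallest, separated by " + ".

144 + 34 + 3

181: greatest Fibonacci not exceeding it is 144, leaving 37
37: greatest Fibonacci not exceeding it is 34, leaving 3
3: greatest Fibonacci not exceeding it is 3, leaving 0
So 181 = 144 + 34 + 3, with no two terms consecutive in the sequence.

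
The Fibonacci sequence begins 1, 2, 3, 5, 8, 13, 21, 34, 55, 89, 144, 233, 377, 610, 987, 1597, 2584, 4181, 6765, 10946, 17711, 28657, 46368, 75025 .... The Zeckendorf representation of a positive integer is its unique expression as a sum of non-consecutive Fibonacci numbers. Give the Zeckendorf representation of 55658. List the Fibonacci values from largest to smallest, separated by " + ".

46368 + 6765 + 1597 + 610 + 233 + 55 + 21 + 8 + 1

largest Fibonacci ≤ 55658 is 46368; 55658 − 46368 = 9290
largest Fibonacci ≤ 9290 is 6765; 9290 − 6765 = 2525
largest Fibonacci ≤ 2525 is 1597; 2525 − 1597 = 928
largest Fibonacci ≤ 928 is 610; 928 − 610 = 318
largest Fibonacci ≤ 318 is 233; 318 − 233 = 85
largest Fibonacci ≤ 85 is 55; 85 − 55 = 30
largest Fibonacci ≤ 30 is 21; 30 − 21 = 9
largest Fibonacci ≤ 9 is 8; 9 − 8 = 1
largest Fibonacci ≤ 1 is 1; 1 − 1 = 0
So 55658 = 46368 + 6765 + 1597 + 610 + 233 + 55 + 21 + 8 + 1, with no two terms consecutive in the sequence.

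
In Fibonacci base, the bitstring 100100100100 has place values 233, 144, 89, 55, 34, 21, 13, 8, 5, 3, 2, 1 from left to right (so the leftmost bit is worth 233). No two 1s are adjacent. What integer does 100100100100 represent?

304

Summing the place values of the 1 bits: 233 + 55 + 13 + 3 = 304.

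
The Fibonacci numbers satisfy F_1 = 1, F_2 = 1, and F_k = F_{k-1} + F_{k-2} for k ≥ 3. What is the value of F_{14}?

377

Iterating the recurrence up to F_{8} = 21 and F_{7} = 13:
F_{9} = F_{8} + F_{7} = 21 + 13 = 34
F_{10} = F_{9} + F_{8} = 34 + 21 = 55
F_{11} = F_{10} + F_{9} = 55 + 34 = 89
F_{12} = F_{11} + F_{10} = 89 + 55 = 144
F_{13} = F_{12} + F_{11} = 144 + 89 = 233
F_{14} = F_{13} + F_{12} = 233 + 144 = 377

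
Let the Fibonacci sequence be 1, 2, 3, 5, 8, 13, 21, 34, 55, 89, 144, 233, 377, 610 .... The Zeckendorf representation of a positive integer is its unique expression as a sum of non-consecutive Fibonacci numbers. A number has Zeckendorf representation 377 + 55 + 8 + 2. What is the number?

377 + 55 + 8 + 2 = 442.

442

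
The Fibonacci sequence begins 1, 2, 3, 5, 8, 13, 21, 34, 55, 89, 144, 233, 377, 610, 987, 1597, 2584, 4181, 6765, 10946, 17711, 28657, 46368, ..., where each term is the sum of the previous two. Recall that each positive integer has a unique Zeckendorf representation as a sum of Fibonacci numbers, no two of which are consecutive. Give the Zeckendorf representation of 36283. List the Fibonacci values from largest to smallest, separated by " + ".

28657 + 6765 + 610 + 233 + 13 + 5

largest Fibonacci ≤ 36283 is 28657; 36283 − 28657 = 7626
largest Fibonacci ≤ 7626 is 6765; 7626 − 6765 = 861
largest Fibonacci ≤ 861 is 610; 861 − 610 = 251
largest Fibonacci ≤ 251 is 233; 251 − 233 = 18
largest Fibonacci ≤ 18 is 13; 18 − 13 = 5
largest Fibonacci ≤ 5 is 5; 5 − 5 = 0
So 36283 = 28657 + 6765 + 610 + 233 + 13 + 5, with no two terms consecutive in the sequence.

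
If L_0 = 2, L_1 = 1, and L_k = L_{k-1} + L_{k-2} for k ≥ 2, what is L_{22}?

39603

Iterating the recurrence up to L_{16} = 2207 and L_{15} = 1364:
L_{17} = L_{16} + L_{15} = 2207 + 1364 = 3571
L_{18} = L_{17} + L_{16} = 3571 + 2207 = 5778
L_{19} = L_{18} + L_{17} = 5778 + 3571 = 9349
L_{20} = L_{19} + L_{18} = 9349 + 5778 = 15127
L_{21} = L_{20} + L_{19} = 15127 + 9349 = 24476
L_{22} = L_{21} + L_{20} = 24476 + 15127 = 39603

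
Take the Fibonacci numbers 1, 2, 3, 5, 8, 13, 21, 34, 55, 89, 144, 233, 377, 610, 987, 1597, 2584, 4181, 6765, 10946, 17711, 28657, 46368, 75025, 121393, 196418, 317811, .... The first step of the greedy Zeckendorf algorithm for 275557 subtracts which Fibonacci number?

196418 ≤ 275557 < 317811, so the largest Fibonacci number not exceeding 275557 is 196418.

196418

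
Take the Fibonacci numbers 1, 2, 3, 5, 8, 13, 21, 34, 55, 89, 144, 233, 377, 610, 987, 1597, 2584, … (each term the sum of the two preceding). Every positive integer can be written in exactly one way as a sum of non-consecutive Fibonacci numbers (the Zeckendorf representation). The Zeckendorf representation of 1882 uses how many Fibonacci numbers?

5

1882: greatest Fibonacci not exceeding it is 1597, leaving 285
285: greatest Fibonacci not exceeding it is 233, leaving 52
52: greatest Fibonacci not exceeding it is 34, leaving 18
18: greatest Fibonacci not exceeding it is 13, leaving 5
5: greatest Fibonacci not exceeding it is 5, leaving 0
1882 = 1597 + 233 + 34 + 13 + 5, which has 5 terms.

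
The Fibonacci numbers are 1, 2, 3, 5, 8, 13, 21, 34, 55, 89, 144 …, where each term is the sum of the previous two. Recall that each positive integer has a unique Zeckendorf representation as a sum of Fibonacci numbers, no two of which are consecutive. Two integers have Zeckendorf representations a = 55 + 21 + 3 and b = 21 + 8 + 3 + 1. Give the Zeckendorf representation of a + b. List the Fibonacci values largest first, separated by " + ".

89 + 21 + 2

The two numbers are 79 and 33, so their sum is 112.
Greedily peel off the largest Fibonacci term at each step:
take 89 (≤ 112); 112 − 89 = 23
take 21 (≤ 23); 23 − 21 = 2
take 2 (≤ 2); 2 − 2 = 0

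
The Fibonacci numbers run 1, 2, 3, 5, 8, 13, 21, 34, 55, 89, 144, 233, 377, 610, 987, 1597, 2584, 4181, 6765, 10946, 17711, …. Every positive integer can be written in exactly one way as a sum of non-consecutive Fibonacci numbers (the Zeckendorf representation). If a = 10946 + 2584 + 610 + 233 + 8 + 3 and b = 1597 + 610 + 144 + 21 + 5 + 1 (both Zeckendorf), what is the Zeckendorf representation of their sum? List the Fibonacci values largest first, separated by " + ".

The two numbers are 14384 and 2378, so their sum is 16762.
take 10946 (≤ 16762); 16762 − 10946 = 5816
take 4181 (≤ 5816); 5816 − 4181 = 1635
take 1597 (≤ 1635); 1635 − 1597 = 38
take 34 (≤ 38); 38 − 34 = 4
take 3 (≤ 4); 4 − 3 = 1
take 1 (≤ 1); 1 − 1 = 0

10946 + 4181 + 1597 + 34 + 3 + 1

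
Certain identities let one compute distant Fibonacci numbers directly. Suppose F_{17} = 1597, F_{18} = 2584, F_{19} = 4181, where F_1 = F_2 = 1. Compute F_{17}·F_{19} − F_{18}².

1

1597·4181 − 2584² = 6677057 − 6677056 = 1. (Cassini's identity: F_{k−1}F_{k+1} − F_k² = (−1)^k.)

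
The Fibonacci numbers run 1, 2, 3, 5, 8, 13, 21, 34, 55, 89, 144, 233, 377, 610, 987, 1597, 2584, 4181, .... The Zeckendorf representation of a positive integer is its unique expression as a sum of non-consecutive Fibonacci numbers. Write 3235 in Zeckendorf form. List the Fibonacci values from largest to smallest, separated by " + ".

2584 ≤ 3235 < 4181, so take 2584; remainder 651
610 ≤ 651 < 987, so take 610; remainder 41
34 ≤ 41 < 55, so take 34; remainder 7
5 ≤ 7 < 8, so take 5; remainder 2
2 ≤ 2 < 3, so take 2; remainder 0
So 3235 = 2584 + 610 + 34 + 5 + 2, with no two terms consecutive in the sequence.

2584 + 610 + 34 + 5 + 2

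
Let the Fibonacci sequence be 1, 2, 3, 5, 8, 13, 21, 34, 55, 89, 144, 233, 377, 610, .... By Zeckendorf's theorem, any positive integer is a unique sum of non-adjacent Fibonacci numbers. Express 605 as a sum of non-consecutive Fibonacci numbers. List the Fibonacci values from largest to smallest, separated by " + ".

take 377 (≤ 605); 605 − 377 = 228
take 144 (≤ 228); 228 − 144 = 84
take 55 (≤ 84); 84 − 55 = 29
take 21 (≤ 29); 29 − 21 = 8
take 8 (≤ 8); 8 − 8 = 0
So 605 = 377 + 144 + 55 + 21 + 8, with no two terms consecutive in the sequence.

377 + 144 + 55 + 21 + 8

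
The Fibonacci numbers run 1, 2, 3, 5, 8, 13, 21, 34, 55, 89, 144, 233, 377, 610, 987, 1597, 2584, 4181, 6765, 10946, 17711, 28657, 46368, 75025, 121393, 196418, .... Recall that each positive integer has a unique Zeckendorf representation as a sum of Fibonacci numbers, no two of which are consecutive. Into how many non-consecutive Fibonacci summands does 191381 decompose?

8

Greedy algorithm:
191381: greatest Fibonacci not exceeding it is 121393, leaving 69988
69988: greatest Fibonacci not exceeding it is 46368, leaving 23620
23620: greatest Fibonacci not exceeding it is 17711, leaving 5909
5909: greatest Fibonacci not exceeding it is 4181, leaving 1728
1728: greatest Fibonacci not exceeding it is 1597, leaving 131
131: greatest Fibonacci not exceeding it is 89, leaving 42
42: greatest Fibonacci not exceeding it is 34, leaving 8
8: greatest Fibonacci not exceeding it is 8, leaving 0
191381 = 121393 + 46368 + 17711 + 4181 + 1597 + 89 + 34 + 8, which has 8 terms.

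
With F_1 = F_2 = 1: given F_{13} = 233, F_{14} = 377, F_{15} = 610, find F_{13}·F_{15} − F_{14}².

1

233·610 − 377² = 142130 − 142129 = 1. (Cassini's identity: F_{k−1}F_{k+1} − F_k² = (−1)^k.)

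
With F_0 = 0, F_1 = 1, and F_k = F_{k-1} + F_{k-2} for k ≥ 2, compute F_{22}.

17711

Iterating the recurrence up to F_{18} = 2584 and F_{17} = 1597:
F_{19} = F_{18} + F_{17} = 2584 + 1597 = 4181
F_{20} = F_{19} + F_{18} = 4181 + 2584 = 6765
F_{21} = F_{20} + F_{19} = 6765 + 4181 = 10946
F_{22} = F_{21} + F_{20} = 10946 + 6765 = 17711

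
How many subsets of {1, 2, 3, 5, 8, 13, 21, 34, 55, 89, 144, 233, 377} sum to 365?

8

365 = 233+89+34+8+1 = 233+89+34+5+3+1 = 233+89+21+13+8+1 = 233+89+21+13+5+3+1 = 233+55+34+21+13+8+1 = … (3 more), for 8 in all.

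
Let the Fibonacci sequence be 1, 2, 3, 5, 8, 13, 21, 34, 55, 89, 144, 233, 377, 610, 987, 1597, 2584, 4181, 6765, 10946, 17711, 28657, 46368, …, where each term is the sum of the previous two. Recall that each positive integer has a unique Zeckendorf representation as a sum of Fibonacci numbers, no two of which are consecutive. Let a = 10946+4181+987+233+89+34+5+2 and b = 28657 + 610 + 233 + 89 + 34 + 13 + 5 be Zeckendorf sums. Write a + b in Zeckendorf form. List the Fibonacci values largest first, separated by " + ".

The two numbers are 16477 and 29641, so their sum is 46118.
46118 − 28657 = 17461
17461 − 10946 = 6515
6515 − 4181 = 2334
2334 − 1597 = 737
737 − 610 = 127
127 − 89 = 38
38 − 34 = 4
4 − 3 = 1
1 − 1 = 0

28657 + 10946 + 4181 + 1597 + 610 + 89 + 34 + 3 + 1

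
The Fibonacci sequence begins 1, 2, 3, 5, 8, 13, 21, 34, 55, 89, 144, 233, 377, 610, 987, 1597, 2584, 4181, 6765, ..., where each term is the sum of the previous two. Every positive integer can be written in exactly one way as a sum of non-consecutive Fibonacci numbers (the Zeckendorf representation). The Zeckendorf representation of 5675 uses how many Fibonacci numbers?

7

Repeatedly subtract the largest Fibonacci number that fits:
subtract 4181 from 5675: 1494 remains
subtract 987 from 1494: 507 remains
subtract 377 from 507: 130 remains
subtract 89 from 130: 41 remains
subtract 34 from 41: 7 remains
subtract 5 from 7: 2 remains
subtract 2 from 2: 0 remains
5675 = 4181 + 987 + 377 + 89 + 34 + 5 + 2, which has 7 terms.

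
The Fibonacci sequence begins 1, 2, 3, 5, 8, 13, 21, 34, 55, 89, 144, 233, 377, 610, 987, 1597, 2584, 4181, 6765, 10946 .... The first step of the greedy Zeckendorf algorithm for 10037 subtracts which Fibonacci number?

6765 ≤ 10037 < 10946, so the largest Fibonacci number not exceeding 10037 is 6765.

6765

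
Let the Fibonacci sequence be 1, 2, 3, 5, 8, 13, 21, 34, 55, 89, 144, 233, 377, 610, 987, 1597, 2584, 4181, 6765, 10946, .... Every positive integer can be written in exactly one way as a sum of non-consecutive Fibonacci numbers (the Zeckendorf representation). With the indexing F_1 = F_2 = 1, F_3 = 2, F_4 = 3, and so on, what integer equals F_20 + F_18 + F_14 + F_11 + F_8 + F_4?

9839

F_20 + F_18 + F_14 + F_11 + F_8 + F_4 = 6765 + 2584 + 377 + 89 + 21 + 3 = 9839.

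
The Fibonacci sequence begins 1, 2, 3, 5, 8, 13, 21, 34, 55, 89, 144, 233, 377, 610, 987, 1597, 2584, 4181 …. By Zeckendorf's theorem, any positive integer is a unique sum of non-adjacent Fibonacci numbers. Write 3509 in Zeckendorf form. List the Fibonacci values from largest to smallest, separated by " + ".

Greedily peel off the largest Fibonacci term at each step:
subtract 2584 from 3509: 925 remains
subtract 610 from 925: 315 remains
subtract 233 from 315: 82 remains
subtract 55 from 82: 27 remains
subtract 21 from 27: 6 remains
subtract 5 from 6: 1 remains
subtract 1 from 1: 0 remains
So 3509 = 2584 + 610 + 233 + 55 + 21 + 5 + 1, with no two terms consecutive in the sequence.

2584 + 610 + 233 + 55 + 21 + 5 + 1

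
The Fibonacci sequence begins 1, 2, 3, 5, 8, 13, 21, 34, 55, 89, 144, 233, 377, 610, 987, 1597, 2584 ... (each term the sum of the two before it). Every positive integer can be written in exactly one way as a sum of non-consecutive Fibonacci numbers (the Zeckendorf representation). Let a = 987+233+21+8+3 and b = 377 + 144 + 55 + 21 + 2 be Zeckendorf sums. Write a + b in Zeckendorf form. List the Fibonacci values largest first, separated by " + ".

1597 + 233 + 21

The two numbers are 1252 and 599, so their sum is 1851.
1851: greatest Fibonacci not exceeding it is 1597, leaving 254
254: greatest Fibonacci not exceeding it is 233, leaving 21
21: greatest Fibonacci not exceeding it is 21, leaving 0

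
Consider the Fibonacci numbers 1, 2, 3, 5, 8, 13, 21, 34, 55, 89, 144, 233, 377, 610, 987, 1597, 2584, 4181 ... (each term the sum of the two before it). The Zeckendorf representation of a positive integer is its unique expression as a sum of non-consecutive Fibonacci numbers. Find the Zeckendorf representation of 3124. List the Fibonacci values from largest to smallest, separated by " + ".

2584 + 377 + 144 + 13 + 5 + 1

Repeatedly subtract the largest Fibonacci number that fits:
2584 ≤ 3124 < 4181, so take 2584; remainder 540
377 ≤ 540 < 610, so take 377; remainder 163
144 ≤ 163 < 233, so take 144; remainder 19
13 ≤ 19 < 21, so take 13; remainder 6
5 ≤ 6 < 8, so take 5; remainder 1
1 ≤ 1 < 2, so take 1; remainder 0
So 3124 = 2584 + 377 + 144 + 13 + 5 + 1, with no two terms consecutive in the sequence.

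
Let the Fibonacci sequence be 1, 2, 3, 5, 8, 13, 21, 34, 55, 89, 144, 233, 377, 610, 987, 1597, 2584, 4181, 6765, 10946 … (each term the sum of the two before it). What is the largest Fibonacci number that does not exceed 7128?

6765

6765 ≤ 7128 < 10946, so the largest Fibonacci number not exceeding 7128 is 6765.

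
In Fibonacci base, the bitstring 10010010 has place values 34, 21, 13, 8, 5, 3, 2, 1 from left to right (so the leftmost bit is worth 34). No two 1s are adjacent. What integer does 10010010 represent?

Summing the place values of the 1 bits: 34 + 8 + 2 = 44.

44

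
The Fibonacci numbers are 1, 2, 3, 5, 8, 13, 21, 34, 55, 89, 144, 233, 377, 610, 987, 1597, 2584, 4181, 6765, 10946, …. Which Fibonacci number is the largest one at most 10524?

6765 ≤ 10524 < 10946, so the largest Fibonacci number not exceeding 10524 is 6765.

6765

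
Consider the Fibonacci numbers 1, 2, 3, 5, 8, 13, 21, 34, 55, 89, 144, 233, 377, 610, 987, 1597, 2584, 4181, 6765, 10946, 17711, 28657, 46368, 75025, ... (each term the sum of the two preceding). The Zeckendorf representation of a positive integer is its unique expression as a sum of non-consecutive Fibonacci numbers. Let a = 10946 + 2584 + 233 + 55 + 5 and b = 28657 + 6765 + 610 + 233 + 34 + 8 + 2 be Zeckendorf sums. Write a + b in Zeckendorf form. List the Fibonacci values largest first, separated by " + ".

46368 + 2584 + 987 + 144 + 34 + 13 + 2

The two numbers are 13823 and 36309, so their sum is 50132.
46368 ≤ 50132 < 75025, so take 46368; remainder 3764
2584 ≤ 3764 < 4181, so take 2584; remainder 1180
987 ≤ 1180 < 1597, so take 987; remainder 193
144 ≤ 193 < 233, so take 144; remainder 49
34 ≤ 49 < 55, so take 34; remainder 15
13 ≤ 15 < 21, so take 13; remainder 2
2 ≤ 2 < 3, so take 2; remainder 0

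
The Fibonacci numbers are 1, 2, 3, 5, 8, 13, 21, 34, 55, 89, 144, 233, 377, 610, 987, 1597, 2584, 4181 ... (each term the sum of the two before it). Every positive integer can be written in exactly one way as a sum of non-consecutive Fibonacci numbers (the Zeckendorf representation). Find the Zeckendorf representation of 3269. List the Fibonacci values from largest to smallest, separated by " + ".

3269: greatest Fibonacci not exceeding it is 2584, leaving 685
685: greatest Fibonacci not exceeding it is 610, leaving 75
75: greatest Fibonacci not exceeding it is 55, leaving 20
20: greatest Fibonacci not exceeding it is 13, leaving 7
7: greatest Fibonacci not exceeding it is 5, leaving 2
2: greatest Fibonacci not exceeding it is 2, leaving 0
So 3269 = 2584 + 610 + 55 + 13 + 5 + 2, with no two terms consecutive in the sequence.

2584 + 610 + 55 + 13 + 5 + 2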